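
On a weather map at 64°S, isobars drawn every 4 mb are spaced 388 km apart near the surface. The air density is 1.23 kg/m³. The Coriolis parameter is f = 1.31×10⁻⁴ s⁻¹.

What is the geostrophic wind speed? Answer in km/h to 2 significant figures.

Pressure gradient: |∂P/∂n| = 400 Pa / 388000 m = 1.03×10⁻³ Pa/m
Geostrophic balance (pressure-gradient force = Coriolis force):
V_g = (1/(fρ)) |∂P/∂n| = 1.03×10⁻³ / (1.31×10⁻⁴ × 1.23) = 6.40 m/s
Converting: 6.40 m/s × 3.6 = 23 km/h

23 km/h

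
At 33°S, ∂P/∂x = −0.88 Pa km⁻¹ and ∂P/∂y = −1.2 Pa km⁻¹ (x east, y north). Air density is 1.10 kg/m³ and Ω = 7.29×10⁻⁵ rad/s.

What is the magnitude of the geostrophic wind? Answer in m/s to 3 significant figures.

Coriolis parameter at 33°S:
f = 2Ω sin φ = 2 × 7.29×10⁻⁵ × sin 33° = 7.94×10⁻⁵ s⁻¹
In the Southern Hemisphere f is negative: f = −7.94×10⁻⁵ s⁻¹.
Component geostrophic relations (x east, y north):
u_g = −(1/(fρ)) ∂P/∂y,  v_g = (1/(fρ)) ∂P/∂x
u_g = −(−1.2×10⁻³)/(−7.94×10⁻⁵ × 1.10) = −13.7 m/s;  v_g = (−0.88×10⁻³)/(−7.94×10⁻⁵ × 1.10) = 10.1 m/s
|V_g| = √(u_g² + v_g²) = 17.0 m/s

17.0 m/s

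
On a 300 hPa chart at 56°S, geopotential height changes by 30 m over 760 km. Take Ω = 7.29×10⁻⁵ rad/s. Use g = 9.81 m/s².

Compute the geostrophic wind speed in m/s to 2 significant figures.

3.2 m/s

Coriolis parameter at 56°S:
f = 2Ω sin φ = 2 × 7.29×10⁻⁵ × sin 56° = 1.21×10⁻⁴ s⁻¹
Height gradient: |∂Z/∂n| = 30 m / 760000 m = 3.95×10⁻⁵
On a pressure surface, geostrophic balance gives V_g = (g/f)|∂Z/∂n|:
V_g = 9.81 × 3.95×10⁻⁵ / 1.21×10⁻⁴ = 3.20 m/s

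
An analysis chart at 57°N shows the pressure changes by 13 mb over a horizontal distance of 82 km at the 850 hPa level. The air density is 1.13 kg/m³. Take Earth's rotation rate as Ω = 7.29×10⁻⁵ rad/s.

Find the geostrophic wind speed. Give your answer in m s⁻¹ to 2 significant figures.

Coriolis parameter at 57°N:
f = 2Ω sin φ = 2 × 7.29×10⁻⁵ × sin 57° = 1.22×10⁻⁴ s⁻¹
Pressure gradient: |∂P/∂n| = 1300 Pa / 82000 m = 1.59×10⁻² Pa/m
Geostrophic balance (pressure-gradient force = Coriolis force):
V_g = (1/(fρ)) |∂P/∂n| = 1.59×10⁻² / (1.22×10⁻⁴ × 1.13) = 115 m/s

110 m s⁻¹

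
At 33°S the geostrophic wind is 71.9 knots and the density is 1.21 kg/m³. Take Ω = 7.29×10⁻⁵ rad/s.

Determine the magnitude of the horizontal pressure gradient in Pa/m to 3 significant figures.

3.55×10⁻³ Pa/m

Coriolis parameter at 33°S:
f = 2Ω sin φ = 2 × 7.29×10⁻⁵ × sin 33° = 7.94×10⁻⁵ s⁻¹
Wind speed in SI: 71.9 knots = 37.0 m/s
Geostrophic balance rearranged: |∂P/∂n| = f ρ V_g
|∂P/∂n| = 7.94×10⁻⁵ × 1.21 × 37.0 = 3.55×10⁻³ Pa/m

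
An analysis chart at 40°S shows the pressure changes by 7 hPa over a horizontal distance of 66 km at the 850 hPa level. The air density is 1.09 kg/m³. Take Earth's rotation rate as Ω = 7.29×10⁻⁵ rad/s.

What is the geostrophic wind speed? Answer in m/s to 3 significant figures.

104 m/s

Coriolis parameter at 40°S:
f = 2Ω sin φ = 2 × 7.29×10⁻⁵ × sin 40° = 9.37×10⁻⁵ s⁻¹
Pressure gradient: |∂P/∂n| = 700 Pa / 66000 m = 1.06×10⁻² Pa/m
Geostrophic balance (pressure-gradient force = Coriolis force):
V_g = (1/(fρ)) |∂P/∂n| = 1.06×10⁻² / (9.37×10⁻⁵ × 1.09) = 104 m/s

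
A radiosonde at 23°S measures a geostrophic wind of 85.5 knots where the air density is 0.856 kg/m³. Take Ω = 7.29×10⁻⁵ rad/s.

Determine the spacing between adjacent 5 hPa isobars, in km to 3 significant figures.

Coriolis parameter at 23°S:
f = 2Ω sin φ = 2 × 7.29×10⁻⁵ × sin 23° = 5.70×10⁻⁵ s⁻¹
Wind speed in SI: 85.5 knots = 44.0 m/s
Geostrophic balance rearranged: |∂P/∂n| = f ρ V_g
|∂P/∂n| = 5.70×10⁻⁵ × 0.856 × 44.0 = 2.14×10⁻³ Pa/m
Isobar spacing: Δn = ΔP/|∂P/∂n| = 500 Pa / 2.14×10⁻³ Pa/m = 233108 m ≈ 233 km

233 km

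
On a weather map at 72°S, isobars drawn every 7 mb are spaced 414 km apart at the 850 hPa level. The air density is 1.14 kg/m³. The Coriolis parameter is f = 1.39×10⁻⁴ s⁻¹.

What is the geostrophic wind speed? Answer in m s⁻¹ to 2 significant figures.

11 m s⁻¹

Pressure gradient: |∂P/∂n| = 700 Pa / 414000 m = 1.69×10⁻³ Pa/m
Geostrophic balance (pressure-gradient force = Coriolis force):
V_g = (1/(fρ)) |∂P/∂n| = 1.69×10⁻³ / (1.39×10⁻⁴ × 1.14) = 10.7 m/s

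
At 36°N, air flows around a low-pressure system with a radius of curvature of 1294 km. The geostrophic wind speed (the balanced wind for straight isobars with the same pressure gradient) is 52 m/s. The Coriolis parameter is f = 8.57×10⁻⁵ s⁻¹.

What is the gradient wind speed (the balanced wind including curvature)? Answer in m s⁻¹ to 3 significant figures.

38.6 m s⁻¹

Around a low, centrifugal force acts outward with Coriolis, so pressure-gradient force balances both:
(1/ρ)|∂P/∂n| = fV + V²/R  →  V² + fR·V − fR·V_g = 0
With fR = 8.57×10⁻⁵ × 1294×10³ m = 111 m/s:
V = [−fR + √((fR)² + 4 fR V_g)]/2 = [−111 + √(111² + 4×111×52)]/2 = 38.6 m/s
Subgeostrophic (V < V_g = 52 m/s), as expected around a low.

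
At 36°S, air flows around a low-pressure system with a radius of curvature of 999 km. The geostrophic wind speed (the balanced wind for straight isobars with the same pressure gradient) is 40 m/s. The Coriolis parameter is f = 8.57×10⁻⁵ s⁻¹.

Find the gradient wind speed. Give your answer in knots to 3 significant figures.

Around a low, centrifugal force acts outward with Coriolis, so pressure-gradient force balances both:
(1/ρ)|∂P/∂n| = fV + V²/R  →  V² + fR·V − fR·V_g = 0
With fR = 8.57×10⁻⁵ × 999×10³ m = 85.6 m/s:
V = [−fR + √((fR)² + 4 fR V_g)]/2 = [−85.6 + √(85.6² + 4×85.6×40)]/2 = 29.7 m/s
Subgeostrophic (V < V_g = 40 m/s), as expected around a low.
Converting: 29.7 m/s × 1.944 = 57.7 knots

57.7 knots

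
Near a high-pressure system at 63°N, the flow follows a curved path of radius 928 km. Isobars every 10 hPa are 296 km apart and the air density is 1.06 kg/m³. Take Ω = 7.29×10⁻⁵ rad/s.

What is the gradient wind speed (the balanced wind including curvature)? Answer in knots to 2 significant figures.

Coriolis parameter at 63°N:
f = 2Ω sin φ = 2 × 7.29×10⁻⁵ × sin 63° = 1.30×10⁻⁴ s⁻¹
Pressure gradient: |∂P/∂n| = 1000 Pa / 296000 m = 3.38×10⁻³ Pa/m
Geostrophic speed: V_g = |∂P/∂n|/(fρ) = 3.38×10⁻³/(1.30×10⁻⁴ × 1.06) = 24.5 m/s
Around a high, pressure-gradient force acts outward with centrifugal, so Coriolis balances both:
fV = (1/ρ)|∂P/∂n| + V²/R  →  V² − fR·V + fR·V_g = 0
With fR = 1.30×10⁻⁴ × 928×10³ m = 121 m/s:
V = [fR − √((fR)² − 4 fR V_g)]/2 = [121 − √(121² − 4×121×24.5)]/2 = 34.3 m/s
Supergeostrophic (V > V_g = 24.5 m/s), as expected around a high.
Converting: 34.3 m/s × 1.944 = 67 knots

67 knots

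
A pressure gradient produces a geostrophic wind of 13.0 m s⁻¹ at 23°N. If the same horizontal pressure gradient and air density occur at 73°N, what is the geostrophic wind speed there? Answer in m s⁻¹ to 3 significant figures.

With the same pressure gradient and density, V_g ∝ 1/f ∝ 1/sin φ.
V₂ = V₁ · sin φ₁ / sin φ₂ = 13.0 × sin 23° / sin 73°
V₂ = 13.0 × 0.3907/0.9563 = 5.31 m s⁻¹

5.31 m s⁻¹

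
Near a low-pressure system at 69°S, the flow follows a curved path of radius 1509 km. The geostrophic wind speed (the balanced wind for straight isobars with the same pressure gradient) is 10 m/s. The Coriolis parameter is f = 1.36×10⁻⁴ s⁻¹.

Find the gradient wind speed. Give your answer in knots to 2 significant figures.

19 knots

Around a low, centrifugal force acts outward with Coriolis, so pressure-gradient force balances both:
(1/ρ)|∂P/∂n| = fV + V²/R  →  V² + fR·V − fR·V_g = 0
With fR = 1.36×10⁻⁴ × 1509×10³ m = 205 m/s:
V = [−fR + √((fR)² + 4 fR V_g)]/2 = [−205 + √(205² + 4×205×10)]/2 = 9.56 m/s
Subgeostrophic (V < V_g = 10 m/s), as expected around a low.
Converting: 9.56 m/s × 1.944 = 19 knots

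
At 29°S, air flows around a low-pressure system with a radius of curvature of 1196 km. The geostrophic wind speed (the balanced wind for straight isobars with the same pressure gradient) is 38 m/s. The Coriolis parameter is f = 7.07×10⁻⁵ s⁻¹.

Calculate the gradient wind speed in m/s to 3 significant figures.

Around a low, centrifugal force acts outward with Coriolis, so pressure-gradient force balances both:
(1/ρ)|∂P/∂n| = fV + V²/R  →  V² + fR·V − fR·V_g = 0
With fR = 7.07×10⁻⁵ × 1196×10³ m = 84.6 m/s:
V = [−fR + √((fR)² + 4 fR V_g)]/2 = [−84.6 + √(84.6² + 4×84.6×38)]/2 = 28.4 m/s
Subgeostrophic (V < V_g = 38 m/s), as expected around a low.

28.4 m/s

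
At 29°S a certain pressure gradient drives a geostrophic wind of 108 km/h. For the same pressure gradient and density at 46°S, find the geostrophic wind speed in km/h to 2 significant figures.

With the same pressure gradient and density, V_g ∝ 1/f ∝ 1/sin φ.
V₂ = V₁ · sin φ₁ / sin φ₂ = 108 × sin 29° / sin 46°
V₂ = 108 × 0.4848/0.7193 = 73 km/h

73 km/h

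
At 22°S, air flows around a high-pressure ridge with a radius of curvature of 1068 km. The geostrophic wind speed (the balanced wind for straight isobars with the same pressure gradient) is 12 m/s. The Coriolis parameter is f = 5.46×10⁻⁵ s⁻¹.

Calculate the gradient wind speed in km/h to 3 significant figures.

60.8 km/h

Around a high, pressure-gradient force acts outward with centrifugal, so Coriolis balances both:
fV = (1/ρ)|∂P/∂n| + V²/R  →  V² − fR·V + fR·V_g = 0
With fR = 5.46×10⁻⁵ × 1068×10³ m = 58.3 m/s:
V = [fR − √((fR)² − 4 fR V_g)]/2 = [58.3 − √(58.3² − 4×58.3×12)]/2 = 16.9 m/s
Supergeostrophic (V > V_g = 12 m/s), as expected around a high.
Converting: 16.9 m/s × 3.6 = 60.8 km/h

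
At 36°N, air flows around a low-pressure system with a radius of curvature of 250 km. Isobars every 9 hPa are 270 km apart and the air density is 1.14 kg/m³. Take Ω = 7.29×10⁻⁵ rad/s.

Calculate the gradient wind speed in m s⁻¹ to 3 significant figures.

18.4 m s⁻¹

Coriolis parameter at 36°N:
f = 2Ω sin φ = 2 × 7.29×10⁻⁵ × sin 36° = 8.57×10⁻⁵ s⁻¹
Pressure gradient: |∂P/∂n| = 900 Pa / 270000 m = 3.33×10⁻³ Pa/m
Geostrophic speed: V_g = |∂P/∂n|/(fρ) = 3.33×10⁻³/(8.57×10⁻⁵ × 1.14) = 34.1 m/s
Around a low, centrifugal force acts outward with Coriolis, so pressure-gradient force balances both:
(1/ρ)|∂P/∂n| = fV + V²/R  →  V² + fR·V − fR·V_g = 0
With fR = 8.57×10⁻⁵ × 250×10³ m = 21.4 m/s:
V = [−fR + √((fR)² + 4 fR V_g)]/2 = [−21.4 + √(21.4² + 4×21.4×34.1)]/2 = 18.4 m/s
Subgeostrophic (V < V_g = 34.1 m/s), as expected around a low.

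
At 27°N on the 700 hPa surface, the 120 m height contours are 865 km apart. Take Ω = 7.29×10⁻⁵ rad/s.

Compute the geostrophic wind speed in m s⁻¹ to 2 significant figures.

21 m s⁻¹

Coriolis parameter at 27°N:
f = 2Ω sin φ = 2 × 7.29×10⁻⁵ × sin 27° = 6.62×10⁻⁵ s⁻¹
Height gradient: |∂Z/∂n| = 120 m / 865000 m = 1.39×10⁻⁴
On a pressure surface, geostrophic balance gives V_g = (g/f)|∂Z/∂n|:
V_g = 9.81 × 1.39×10⁻⁴ / 6.62×10⁻⁵ = 20.6 m/s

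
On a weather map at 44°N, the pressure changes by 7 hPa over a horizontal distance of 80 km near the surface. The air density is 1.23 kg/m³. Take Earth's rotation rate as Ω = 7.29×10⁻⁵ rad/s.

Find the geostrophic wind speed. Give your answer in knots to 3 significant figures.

137 knots

Coriolis parameter at 44°N:
f = 2Ω sin φ = 2 × 7.29×10⁻⁵ × sin 44° = 1.01×10⁻⁴ s⁻¹
Pressure gradient: |∂P/∂n| = 700 Pa / 80000 m = 8.75×10⁻³ Pa/m
Geostrophic balance (pressure-gradient force = Coriolis force):
V_g = (1/(fρ)) |∂P/∂n| = 8.75×10⁻³ / (1.01×10⁻⁴ × 1.23) = 70.2 m/s
Converting: 70.2 m/s × 1.944 = 137 knots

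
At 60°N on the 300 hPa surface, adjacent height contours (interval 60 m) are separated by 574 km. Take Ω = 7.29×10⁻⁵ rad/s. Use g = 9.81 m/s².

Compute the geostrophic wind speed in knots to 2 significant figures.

Coriolis parameter at 60°N:
f = 2Ω sin φ = 2 × 7.29×10⁻⁵ × sin 60° = 1.26×10⁻⁴ s⁻¹
Height gradient: |∂Z/∂n| = 60 m / 574000 m = 1.05×10⁻⁴
On a pressure surface, geostrophic balance gives V_g = (g/f)|∂Z/∂n|:
V_g = 9.81 × 1.05×10⁻⁴ / 1.26×10⁻⁴ = 8.12 m/s
Converting: 8.12 m/s × 1.944 = 16 knots

16 knots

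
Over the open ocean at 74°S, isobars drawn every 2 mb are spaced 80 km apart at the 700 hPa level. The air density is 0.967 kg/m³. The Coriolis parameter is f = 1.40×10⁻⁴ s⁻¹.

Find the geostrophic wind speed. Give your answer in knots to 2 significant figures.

36 knots

Pressure gradient: |∂P/∂n| = 200 Pa / 80000 m = 2.50×10⁻³ Pa/m
Geostrophic balance (pressure-gradient force = Coriolis force):
V_g = (1/(fρ)) |∂P/∂n| = 2.50×10⁻³ / (1.40×10⁻⁴ × 0.967) = 18.5 m/s
Converting: 18.5 m/s × 1.944 = 36 knots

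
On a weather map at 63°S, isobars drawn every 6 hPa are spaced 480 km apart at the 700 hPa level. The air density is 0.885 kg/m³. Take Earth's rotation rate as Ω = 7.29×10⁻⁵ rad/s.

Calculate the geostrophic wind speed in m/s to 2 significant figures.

Coriolis parameter at 63°S:
f = 2Ω sin φ = 2 × 7.29×10⁻⁵ × sin 63° = 1.30×10⁻⁴ s⁻¹
Pressure gradient: |∂P/∂n| = 600 Pa / 480000 m = 1.25×10⁻³ Pa/m
Geostrophic balance (pressure-gradient force = Coriolis force):
V_g = (1/(fρ)) |∂P/∂n| = 1.25×10⁻³ / (1.30×10⁻⁴ × 0.885) = 10.9 m/s

11 m/s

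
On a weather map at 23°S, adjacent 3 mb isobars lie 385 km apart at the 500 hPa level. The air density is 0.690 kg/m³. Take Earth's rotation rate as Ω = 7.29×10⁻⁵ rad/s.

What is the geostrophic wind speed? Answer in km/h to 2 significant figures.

Coriolis parameter at 23°S:
f = 2Ω sin φ = 2 × 7.29×10⁻⁵ × sin 23° = 5.70×10⁻⁵ s⁻¹
Pressure gradient: |∂P/∂n| = 300 Pa / 385000 m = 7.79×10⁻⁴ Pa/m
Geostrophic balance (pressure-gradient force = Coriolis force):
V_g = (1/(fρ)) |∂P/∂n| = 7.79×10⁻⁴ / (5.70×10⁻⁵ × 0.690) = 19.8 m/s
Converting: 19.8 m/s × 3.6 = 71 km/h

71 km/h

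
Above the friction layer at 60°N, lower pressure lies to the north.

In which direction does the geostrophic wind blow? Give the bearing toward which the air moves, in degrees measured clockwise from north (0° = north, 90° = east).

The pressure-gradient force points toward the north (bearing 000°).
Geostrophic balance: in the Northern Hemisphere the Coriolis force deflects motion to the right, so the geostrophic wind blows 90° to the right of the pressure-gradient force (low pressure on the left).
Rotating 000° by 90° clockwise gives 090° — the wind blows toward the east.

090°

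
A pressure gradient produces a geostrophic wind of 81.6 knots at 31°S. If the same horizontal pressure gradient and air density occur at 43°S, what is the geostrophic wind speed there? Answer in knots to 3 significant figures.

With the same pressure gradient and density, V_g ∝ 1/f ∝ 1/sin φ.
V₂ = V₁ · sin φ₁ / sin φ₂ = 81.6 × sin 31° / sin 43°
V₂ = 81.6 × 0.5150/0.6820 = 61.6 knots

61.6 knots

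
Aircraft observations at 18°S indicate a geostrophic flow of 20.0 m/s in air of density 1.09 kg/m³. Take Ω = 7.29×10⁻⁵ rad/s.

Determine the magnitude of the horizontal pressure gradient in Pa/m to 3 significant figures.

Coriolis parameter at 18°S:
f = 2Ω sin φ = 2 × 7.29×10⁻⁵ × sin 18° = 4.51×10⁻⁵ s⁻¹
Geostrophic balance rearranged: |∂P/∂n| = f ρ V_g
|∂P/∂n| = 4.51×10⁻⁵ × 1.09 × 20.0 = 9.82×10⁻⁴ Pa/m

9.82×10⁻⁴ Pa/m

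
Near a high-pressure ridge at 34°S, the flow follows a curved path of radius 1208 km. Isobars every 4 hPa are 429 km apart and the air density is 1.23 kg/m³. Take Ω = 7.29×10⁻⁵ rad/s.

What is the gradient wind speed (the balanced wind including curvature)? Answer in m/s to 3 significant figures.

Coriolis parameter at 34°S:
f = 2Ω sin φ = 2 × 7.29×10⁻⁵ × sin 34° = 8.15×10⁻⁵ s⁻¹
Pressure gradient: |∂P/∂n| = 400 Pa / 429000 m = 9.32×10⁻⁴ Pa/m
Geostrophic speed: V_g = |∂P/∂n|/(fρ) = 9.32×10⁻⁴/(8.15×10⁻⁵ × 1.23) = 9.30 m/s
Around a high, pressure-gradient force acts outward with centrifugal, so Coriolis balances both:
fV = (1/ρ)|∂P/∂n| + V²/R  →  V² − fR·V + fR·V_g = 0
With fR = 8.15×10⁻⁵ × 1208×10³ m = 98.5 m/s:
V = [fR − √((fR)² − 4 fR V_g)]/2 = [98.5 − √(98.5² − 4×98.5×9.3)]/2 = 10.4 m/s
Supergeostrophic (V > V_g = 9.3 m/s), as expected around a high.

10.4 m/s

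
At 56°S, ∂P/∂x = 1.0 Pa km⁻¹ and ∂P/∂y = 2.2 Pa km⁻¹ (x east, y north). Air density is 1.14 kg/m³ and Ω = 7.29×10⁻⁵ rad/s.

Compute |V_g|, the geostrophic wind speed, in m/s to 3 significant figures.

Coriolis parameter at 56°S:
f = 2Ω sin φ = 2 × 7.29×10⁻⁵ × sin 56° = 1.21×10⁻⁴ s⁻¹
In the Southern Hemisphere f is negative: f = −1.21×10⁻⁴ s⁻¹.
Component geostrophic relations (x east, y north):
u_g = −(1/(fρ)) ∂P/∂y,  v_g = (1/(fρ)) ∂P/∂x
u_g = −(2.2×10⁻³)/(−1.21×10⁻⁴ × 1.14) = 16.0 m/s;  v_g = (1.0×10⁻³)/(−1.21×10⁻⁴ × 1.14) = −7.26 m/s
|V_g| = √(u_g² + v_g²) = 17.5 m/s

17.5 m/s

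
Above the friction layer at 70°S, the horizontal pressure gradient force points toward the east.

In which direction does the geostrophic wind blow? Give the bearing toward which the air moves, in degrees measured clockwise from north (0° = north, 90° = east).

000°

The pressure-gradient force points toward the east (bearing 090°).
Geostrophic balance: in the Southern Hemisphere the Coriolis force deflects motion to the left, so the geostrophic wind blows 90° to the left of the pressure-gradient force (low pressure on the right).
Rotating 090° by 90° counterclockwise gives 000° — the wind blows toward the north.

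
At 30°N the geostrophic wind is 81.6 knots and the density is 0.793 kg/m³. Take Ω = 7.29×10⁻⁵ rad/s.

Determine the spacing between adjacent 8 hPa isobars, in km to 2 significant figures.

Coriolis parameter at 30°N:
f = 2Ω sin φ = 2 × 7.29×10⁻⁵ × sin 30° = 7.29×10⁻⁵ s⁻¹
Wind speed in SI: 81.6 knots = 42.0 m/s
Geostrophic balance rearranged: |∂P/∂n| = f ρ V_g
|∂P/∂n| = 7.29×10⁻⁵ × 0.793 × 42.0 = 2.43×10⁻³ Pa/m
Isobar spacing: Δn = ΔP/|∂P/∂n| = 800 Pa / 2.43×10⁻³ Pa/m = 329656 m ≈ 330 km

330 km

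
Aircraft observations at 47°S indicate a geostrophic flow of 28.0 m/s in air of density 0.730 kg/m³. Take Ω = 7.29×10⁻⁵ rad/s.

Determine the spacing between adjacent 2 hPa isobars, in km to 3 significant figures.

91.8 km

Coriolis parameter at 47°S:
f = 2Ω sin φ = 2 × 7.29×10⁻⁵ × sin 47° = 1.07×10⁻⁴ s⁻¹
Geostrophic balance rearranged: |∂P/∂n| = f ρ V_g
|∂P/∂n| = 1.07×10⁻⁴ × 0.730 × 28.0 = 2.18×10⁻³ Pa/m
Isobar spacing: Δn = ΔP/|∂P/∂n| = 200 Pa / 2.18×10⁻³ Pa/m = 91762 m ≈ 91.8 km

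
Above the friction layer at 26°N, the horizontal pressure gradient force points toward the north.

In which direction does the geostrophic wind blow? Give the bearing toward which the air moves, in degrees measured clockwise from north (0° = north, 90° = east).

The pressure-gradient force points toward the north (bearing 000°).
Geostrophic balance: in the Northern Hemisphere the Coriolis force deflects motion to the right, so the geostrophic wind blows 90° to the right of the pressure-gradient force (low pressure on the left).
Rotating 000° by 90° clockwise gives 090° — the wind blows toward the east.

090°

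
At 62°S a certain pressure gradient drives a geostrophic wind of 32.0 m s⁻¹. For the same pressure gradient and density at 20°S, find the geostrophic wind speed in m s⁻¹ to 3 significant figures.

82.6 m s⁻¹

With the same pressure gradient and density, V_g ∝ 1/f ∝ 1/sin φ.
V₂ = V₁ · sin φ₁ / sin φ₂ = 32.0 × sin 62° / sin 20°
V₂ = 32.0 × 0.8829/0.3420 = 82.6 m s⁻¹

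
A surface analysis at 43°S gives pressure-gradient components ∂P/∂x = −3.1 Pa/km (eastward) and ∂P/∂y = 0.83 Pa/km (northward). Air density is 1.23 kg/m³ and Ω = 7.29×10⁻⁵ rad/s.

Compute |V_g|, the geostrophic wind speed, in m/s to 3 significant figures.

Coriolis parameter at 43°S:
f = 2Ω sin φ = 2 × 7.29×10⁻⁵ × sin 43° = 9.94×10⁻⁵ s⁻¹
In the Southern Hemisphere f is negative: f = −9.94×10⁻⁵ s⁻¹.
Component geostrophic relations (x east, y north):
u_g = −(1/(fρ)) ∂P/∂y,  v_g = (1/(fρ)) ∂P/∂x
u_g = −(0.83×10⁻³)/(−9.94×10⁻⁵ × 1.23) = 6.79 m/s;  v_g = (−3.1×10⁻³)/(−9.94×10⁻⁵ × 1.23) = 25.3 m/s
|V_g| = √(u_g² + v_g²) = 26.2 m/s

26.2 m/s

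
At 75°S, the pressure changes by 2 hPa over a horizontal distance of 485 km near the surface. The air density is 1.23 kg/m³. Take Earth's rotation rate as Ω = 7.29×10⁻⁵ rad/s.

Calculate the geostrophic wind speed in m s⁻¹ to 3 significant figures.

2.38 m s⁻¹

Coriolis parameter at 75°S:
f = 2Ω sin φ = 2 × 7.29×10⁻⁵ × sin 75° = 1.41×10⁻⁴ s⁻¹
Pressure gradient: |∂P/∂n| = 200 Pa / 485000 m = 4.12×10⁻⁴ Pa/m
Geostrophic balance (pressure-gradient force = Coriolis force):
V_g = (1/(fρ)) |∂P/∂n| = 4.12×10⁻⁴ / (1.41×10⁻⁴ × 1.23) = 2.38 m/s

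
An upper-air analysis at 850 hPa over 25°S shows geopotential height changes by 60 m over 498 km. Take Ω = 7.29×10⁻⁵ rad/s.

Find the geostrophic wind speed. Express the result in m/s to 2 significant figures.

19 m/s

Coriolis parameter at 25°S:
f = 2Ω sin φ = 2 × 7.29×10⁻⁵ × sin 25° = 6.16×10⁻⁵ s⁻¹
Height gradient: |∂Z/∂n| = 60 m / 498000 m = 1.20×10⁻⁴
On a pressure surface, geostrophic balance gives V_g = (g/f)|∂Z/∂n|:
V_g = 9.81 × 1.20×10⁻⁴ / 6.16×10⁻⁵ = 19.2 m/s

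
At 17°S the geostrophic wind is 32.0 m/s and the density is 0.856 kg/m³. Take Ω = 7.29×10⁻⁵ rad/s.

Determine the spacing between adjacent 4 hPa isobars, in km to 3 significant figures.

343 km

Coriolis parameter at 17°S:
f = 2Ω sin φ = 2 × 7.29×10⁻⁵ × sin 17° = 4.26×10⁻⁵ s⁻¹
Geostrophic balance rearranged: |∂P/∂n| = f ρ V_g
|∂P/∂n| = 4.26×10⁻⁵ × 0.856 × 32.0 = 1.17×10⁻³ Pa/m
Isobar spacing: Δn = ΔP/|∂P/∂n| = 400 Pa / 1.17×10⁻³ Pa/m = 342565 m ≈ 343 km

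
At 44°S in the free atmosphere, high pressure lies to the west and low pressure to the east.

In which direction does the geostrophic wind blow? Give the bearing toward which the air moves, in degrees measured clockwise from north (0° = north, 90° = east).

The pressure-gradient force points toward the east (bearing 090°).
Geostrophic balance: in the Southern Hemisphere the Coriolis force deflects motion to the left, so the geostrophic wind blows 90° to the left of the pressure-gradient force (low pressure on the right).
Rotating 090° by 90° counterclockwise gives 000° — the wind blows toward the north.

000°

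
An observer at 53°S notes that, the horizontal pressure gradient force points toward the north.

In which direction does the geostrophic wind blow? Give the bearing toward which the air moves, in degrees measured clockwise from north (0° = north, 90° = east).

270°

The pressure-gradient force points toward the north (bearing 000°).
Geostrophic balance: in the Southern Hemisphere the Coriolis force deflects motion to the left, so the geostrophic wind blows 90° to the left of the pressure-gradient force (low pressure on the right).
Rotating 000° by 90° counterclockwise gives 270° — the wind blows toward the west.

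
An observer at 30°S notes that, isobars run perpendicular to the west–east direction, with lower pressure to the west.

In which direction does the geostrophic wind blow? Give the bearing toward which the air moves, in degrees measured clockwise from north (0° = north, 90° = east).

180°

The pressure-gradient force points toward the west (bearing 270°).
Geostrophic balance: in the Southern Hemisphere the Coriolis force deflects motion to the left, so the geostrophic wind blows 90° to the left of the pressure-gradient force (low pressure on the right).
Rotating 270° by 90° counterclockwise gives 180° — the wind blows toward the south.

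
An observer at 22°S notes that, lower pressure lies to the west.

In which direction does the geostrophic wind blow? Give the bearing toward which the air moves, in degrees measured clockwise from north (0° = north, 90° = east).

180°

The pressure-gradient force points toward the west (bearing 270°).
Geostrophic balance: in the Southern Hemisphere the Coriolis force deflects motion to the left, so the geostrophic wind blows 90° to the left of the pressure-gradient force (low pressure on the right).
Rotating 270° by 90° counterclockwise gives 180° — the wind blows toward the south.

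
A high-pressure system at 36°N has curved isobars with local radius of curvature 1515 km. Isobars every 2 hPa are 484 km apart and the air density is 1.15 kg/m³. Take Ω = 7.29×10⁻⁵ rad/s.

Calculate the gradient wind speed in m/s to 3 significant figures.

Coriolis parameter at 36°N:
f = 2Ω sin φ = 2 × 7.29×10⁻⁵ × sin 36° = 8.57×10⁻⁵ s⁻¹
Pressure gradient: |∂P/∂n| = 200 Pa / 484000 m = 4.13×10⁻⁴ Pa/m
Geostrophic speed: V_g = |∂P/∂n|/(fρ) = 4.13×10⁻⁴/(8.57×10⁻⁵ × 1.15) = 4.19 m/s
Around a high, pressure-gradient force acts outward with centrifugal, so Coriolis balances both:
fV = (1/ρ)|∂P/∂n| + V²/R  →  V² − fR·V + fR·V_g = 0
With fR = 8.57×10⁻⁵ × 1515×10³ m = 130 m/s:
V = [fR − √((fR)² − 4 fR V_g)]/2 = [130 − √(130² − 4×130×4.19)]/2 = 4.34 m/s
Supergeostrophic (V > V_g = 4.19 m/s), as expected around a high.

4.34 m/s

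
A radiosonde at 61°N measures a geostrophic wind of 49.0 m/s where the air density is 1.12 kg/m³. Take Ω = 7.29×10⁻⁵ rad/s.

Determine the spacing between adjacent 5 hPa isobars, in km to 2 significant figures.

71 km

Coriolis parameter at 61°N:
f = 2Ω sin φ = 2 × 7.29×10⁻⁵ × sin 61° = 1.28×10⁻⁴ s⁻¹
Geostrophic balance rearranged: |∂P/∂n| = f ρ V_g
|∂P/∂n| = 1.28×10⁻⁴ × 1.12 × 49.0 = 7.00×10⁻³ Pa/m
Isobar spacing: Δn = ΔP/|∂P/∂n| = 500 Pa / 7.00×10⁻³ Pa/m = 71446 m ≈ 71 km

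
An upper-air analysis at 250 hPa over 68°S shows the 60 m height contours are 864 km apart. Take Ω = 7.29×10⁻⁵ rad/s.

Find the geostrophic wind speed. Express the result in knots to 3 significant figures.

Coriolis parameter at 68°S:
f = 2Ω sin φ = 2 × 7.29×10⁻⁵ × sin 68° = 1.35×10⁻⁴ s⁻¹
Height gradient: |∂Z/∂n| = 60 m / 864000 m = 6.94×10⁻⁵
On a pressure surface, geostrophic balance gives V_g = (g/f)|∂Z/∂n|:
V_g = 9.81 × 6.94×10⁻⁵ / 1.35×10⁻⁴ = 5.04 m/s
Converting: 5.04 m/s × 1.944 = 9.80 knots

9.80 knots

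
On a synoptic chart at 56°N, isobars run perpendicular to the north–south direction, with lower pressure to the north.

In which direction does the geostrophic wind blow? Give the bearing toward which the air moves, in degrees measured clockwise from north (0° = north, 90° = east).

The pressure-gradient force points toward the north (bearing 000°).
Geostrophic balance: in the Northern Hemisphere the Coriolis force deflects motion to the right, so the geostrophic wind blows 90° to the right of the pressure-gradient force (low pressure on the left).
Rotating 000° by 90° clockwise gives 090° — the wind blows toward the east.

090°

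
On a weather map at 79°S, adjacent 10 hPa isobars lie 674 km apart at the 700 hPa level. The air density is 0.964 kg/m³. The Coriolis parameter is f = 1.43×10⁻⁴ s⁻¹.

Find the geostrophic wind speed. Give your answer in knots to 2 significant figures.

21 knots

Pressure gradient: |∂P/∂n| = 1000 Pa / 674000 m = 1.48×10⁻³ Pa/m
Geostrophic balance (pressure-gradient force = Coriolis force):
V_g = (1/(fρ)) |∂P/∂n| = 1.48×10⁻³ / (1.43×10⁻⁴ × 0.964) = 10.8 m/s
Converting: 10.8 m/s × 1.944 = 21 knots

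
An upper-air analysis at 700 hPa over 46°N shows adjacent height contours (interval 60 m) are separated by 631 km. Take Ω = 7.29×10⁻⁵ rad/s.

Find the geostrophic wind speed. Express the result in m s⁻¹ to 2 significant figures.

8.9 m s⁻¹

Coriolis parameter at 46°N:
f = 2Ω sin φ = 2 × 7.29×10⁻⁵ × sin 46° = 1.05×10⁻⁴ s⁻¹
Height gradient: |∂Z/∂n| = 60 m / 631000 m = 9.51×10⁻⁵
On a pressure surface, geostrophic balance gives V_g = (g/f)|∂Z/∂n|:
V_g = 9.81 × 9.51×10⁻⁵ / 1.05×10⁻⁴ = 8.89 m/s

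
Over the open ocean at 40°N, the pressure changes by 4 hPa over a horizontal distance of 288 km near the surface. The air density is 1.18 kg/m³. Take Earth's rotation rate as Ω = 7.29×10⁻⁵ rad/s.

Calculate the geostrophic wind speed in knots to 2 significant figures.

Coriolis parameter at 40°N:
f = 2Ω sin φ = 2 × 7.29×10⁻⁵ × sin 40° = 9.37×10⁻⁵ s⁻¹
Pressure gradient: |∂P/∂n| = 400 Pa / 288000 m = 1.39×10⁻³ Pa/m
Geostrophic balance (pressure-gradient force = Coriolis force):
V_g = (1/(fρ)) |∂P/∂n| = 1.39×10⁻³ / (9.37×10⁻⁵ × 1.18) = 12.6 m/s
Converting: 12.6 m/s × 1.944 = 24 knots

24 knots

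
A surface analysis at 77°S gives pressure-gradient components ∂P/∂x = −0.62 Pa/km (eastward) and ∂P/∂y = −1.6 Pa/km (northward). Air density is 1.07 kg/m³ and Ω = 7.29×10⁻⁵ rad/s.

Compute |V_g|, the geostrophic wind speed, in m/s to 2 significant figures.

11 m/s

Coriolis parameter at 77°S:
f = 2Ω sin φ = 2 × 7.29×10⁻⁵ × sin 77° = 1.42×10⁻⁴ s⁻¹
In the Southern Hemisphere f is negative: f = −1.42×10⁻⁴ s⁻¹.
Component geostrophic relations (x east, y north):
u_g = −(1/(fρ)) ∂P/∂y,  v_g = (1/(fρ)) ∂P/∂x
u_g = −(−1.6×10⁻³)/(−1.42×10⁻⁴ × 1.07) = −10.5 m/s;  v_g = (−0.62×10⁻³)/(−1.42×10⁻⁴ × 1.07) = 4.08 m/s
|V_g| = √(u_g² + v_g²) = 11.3 m/s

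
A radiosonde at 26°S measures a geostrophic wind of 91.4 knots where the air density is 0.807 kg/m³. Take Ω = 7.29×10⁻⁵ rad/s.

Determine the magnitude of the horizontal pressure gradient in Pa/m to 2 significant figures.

2.4×10⁻³ Pa/m

Coriolis parameter at 26°S:
f = 2Ω sin φ = 2 × 7.29×10⁻⁵ × sin 26° = 6.39×10⁻⁵ s⁻¹
Wind speed in SI: 91.4 knots = 47.0 m/s
Geostrophic balance rearranged: |∂P/∂n| = f ρ V_g
|∂P/∂n| = 6.39×10⁻⁵ × 0.807 × 47.0 = 2.43×10⁻³ Pa/m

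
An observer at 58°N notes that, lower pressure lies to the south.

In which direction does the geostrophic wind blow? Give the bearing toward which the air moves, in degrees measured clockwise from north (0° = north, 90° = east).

270°

The pressure-gradient force points toward the south (bearing 180°).
Geostrophic balance: in the Northern Hemisphere the Coriolis force deflects motion to the right, so the geostrophic wind blows 90° to the right of the pressure-gradient force (low pressure on the left).
Rotating 180° by 90° clockwise gives 270° — the wind blows toward the west.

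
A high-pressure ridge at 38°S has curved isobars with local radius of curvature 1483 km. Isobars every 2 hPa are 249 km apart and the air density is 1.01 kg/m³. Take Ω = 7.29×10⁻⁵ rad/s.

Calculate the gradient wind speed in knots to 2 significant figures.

Coriolis parameter at 38°S:
f = 2Ω sin φ = 2 × 7.29×10⁻⁵ × sin 38° = 8.98×10⁻⁵ s⁻¹
Pressure gradient: |∂P/∂n| = 200 Pa / 249000 m = 8.03×10⁻⁴ Pa/m
Geostrophic speed: V_g = |∂P/∂n|/(fρ) = 8.03×10⁻⁴/(8.98×10⁻⁵ × 1.01) = 8.86 m/s
Around a high, pressure-gradient force acts outward with centrifugal, so Coriolis balances both:
fV = (1/ρ)|∂P/∂n| + V²/R  →  V² − fR·V + fR·V_g = 0
With fR = 8.98×10⁻⁵ × 1483×10³ m = 133 m/s:
V = [fR − √((fR)² − 4 fR V_g)]/2 = [133 − √(133² − 4×133×8.86)]/2 = 9.54 m/s
Supergeostrophic (V > V_g = 8.86 m/s), as expected around a high.
Converting: 9.54 m/s × 1.944 = 19 knots

19 knots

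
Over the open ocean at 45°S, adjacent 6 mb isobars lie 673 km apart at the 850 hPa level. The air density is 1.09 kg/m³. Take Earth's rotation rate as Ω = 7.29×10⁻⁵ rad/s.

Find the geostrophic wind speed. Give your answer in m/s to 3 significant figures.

Coriolis parameter at 45°S:
f = 2Ω sin φ = 2 × 7.29×10⁻⁵ × sin 45° = 1.03×10⁻⁴ s⁻¹
Pressure gradient: |∂P/∂n| = 600 Pa / 673000 m = 8.92×10⁻⁴ Pa/m
Geostrophic balance (pressure-gradient force = Coriolis force):
V_g = (1/(fρ)) |∂P/∂n| = 8.92×10⁻⁴ / (1.03×10⁻⁴ × 1.09) = 7.93 m/s

7.93 m/s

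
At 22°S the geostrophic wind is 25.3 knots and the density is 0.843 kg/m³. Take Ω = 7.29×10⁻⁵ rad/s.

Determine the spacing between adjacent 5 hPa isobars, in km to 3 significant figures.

834 km

Coriolis parameter at 22°S:
f = 2Ω sin φ = 2 × 7.29×10⁻⁵ × sin 22° = 5.46×10⁻⁵ s⁻¹
Wind speed in SI: 25.3 knots = 13.0 m/s
Geostrophic balance rearranged: |∂P/∂n| = f ρ V_g
|∂P/∂n| = 5.46×10⁻⁵ × 0.843 × 13.0 = 5.99×10⁻⁴ Pa/m
Isobar spacing: Δn = ΔP/|∂P/∂n| = 500 Pa / 5.99×10⁻⁴ Pa/m = 834355 m ≈ 834 km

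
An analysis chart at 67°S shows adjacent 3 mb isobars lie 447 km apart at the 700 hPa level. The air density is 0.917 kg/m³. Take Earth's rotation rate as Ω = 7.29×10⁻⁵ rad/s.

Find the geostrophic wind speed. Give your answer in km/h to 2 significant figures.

20 km/h

Coriolis parameter at 67°S:
f = 2Ω sin φ = 2 × 7.29×10⁻⁵ × sin 67° = 1.34×10⁻⁴ s⁻¹
Pressure gradient: |∂P/∂n| = 300 Pa / 447000 m = 6.71×10⁻⁴ Pa/m
Geostrophic balance (pressure-gradient force = Coriolis force):
V_g = (1/(fρ)) |∂P/∂n| = 6.71×10⁻⁴ / (1.34×10⁻⁴ × 0.917) = 5.45 m/s
Converting: 5.45 m/s × 3.6 = 20 km/h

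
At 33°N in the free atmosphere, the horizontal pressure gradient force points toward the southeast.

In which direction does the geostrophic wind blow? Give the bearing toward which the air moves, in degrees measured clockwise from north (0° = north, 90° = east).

225°

The pressure-gradient force points toward the southeast (bearing 135°).
Geostrophic balance: in the Northern Hemisphere the Coriolis force deflects motion to the right, so the geostrophic wind blows 90° to the right of the pressure-gradient force (low pressure on the left).
Rotating 135° by 90° clockwise gives 225° — the wind blows toward the southwest.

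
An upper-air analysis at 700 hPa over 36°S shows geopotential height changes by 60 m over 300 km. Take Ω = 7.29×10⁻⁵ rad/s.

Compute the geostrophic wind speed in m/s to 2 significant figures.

Coriolis parameter at 36°S:
f = 2Ω sin φ = 2 × 7.29×10⁻⁵ × sin 36° = 8.57×10⁻⁵ s⁻¹
Height gradient: |∂Z/∂n| = 60 m / 300000 m = 2.00×10⁻⁴
On a pressure surface, geostrophic balance gives V_g = (g/f)|∂Z/∂n|:
V_g = 9.81 × 2.00×10⁻⁴ / 8.57×10⁻⁵ = 22.9 m/s

23 m/s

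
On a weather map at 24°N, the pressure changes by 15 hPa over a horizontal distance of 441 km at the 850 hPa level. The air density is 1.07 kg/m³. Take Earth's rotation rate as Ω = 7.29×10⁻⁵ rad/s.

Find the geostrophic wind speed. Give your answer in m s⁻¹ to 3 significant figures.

Coriolis parameter at 24°N:
f = 2Ω sin φ = 2 × 7.29×10⁻⁵ × sin 24° = 5.93×10⁻⁵ s⁻¹
Pressure gradient: |∂P/∂n| = 1500 Pa / 441000 m = 3.40×10⁻³ Pa/m
Geostrophic balance (pressure-gradient force = Coriolis force):
V_g = (1/(fρ)) |∂P/∂n| = 3.40×10⁻³ / (5.93×10⁻⁵ × 1.07) = 53.6 m/s

53.6 m s⁻¹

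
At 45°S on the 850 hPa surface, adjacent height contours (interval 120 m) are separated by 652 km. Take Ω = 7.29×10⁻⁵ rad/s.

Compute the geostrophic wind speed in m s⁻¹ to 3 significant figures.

Coriolis parameter at 45°S:
f = 2Ω sin φ = 2 × 7.29×10⁻⁵ × sin 45° = 1.03×10⁻⁴ s⁻¹
Height gradient: |∂Z/∂n| = 120 m / 652000 m = 1.84×10⁻⁴
On a pressure surface, geostrophic balance gives V_g = (g/f)|∂Z/∂n|:
V_g = 9.81 × 1.84×10⁻⁴ / 1.03×10⁻⁴ = 17.5 m/s

17.5 m s⁻¹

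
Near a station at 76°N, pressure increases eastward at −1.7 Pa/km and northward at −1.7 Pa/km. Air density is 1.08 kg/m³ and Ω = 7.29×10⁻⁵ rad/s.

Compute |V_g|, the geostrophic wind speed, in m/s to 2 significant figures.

Coriolis parameter at 76°N:
f = 2Ω sin φ = 2 × 7.29×10⁻⁵ × sin 76° = 1.41×10⁻⁴ s⁻¹
Component geostrophic relations (x east, y north):
u_g = −(1/(fρ)) ∂P/∂y,  v_g = (1/(fρ)) ∂P/∂x
u_g = −(−1.7×10⁻³)/(1.41×10⁻⁴ × 1.08) = 11.1 m/s;  v_g = (−1.7×10⁻³)/(1.41×10⁻⁴ × 1.08) = −11.1 m/s
|V_g| = √(u_g² + v_g²) = 15.7 m/s

16 m/s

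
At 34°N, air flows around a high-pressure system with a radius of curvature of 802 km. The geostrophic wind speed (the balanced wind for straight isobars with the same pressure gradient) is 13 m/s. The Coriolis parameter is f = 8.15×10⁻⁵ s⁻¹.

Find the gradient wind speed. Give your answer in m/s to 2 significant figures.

18 m/s

Around a high, pressure-gradient force acts outward with centrifugal, so Coriolis balances both:
fV = (1/ρ)|∂P/∂n| + V²/R  →  V² − fR·V + fR·V_g = 0
With fR = 8.15×10⁻⁵ × 802×10³ m = 65.4 m/s:
V = [fR − √((fR)² − 4 fR V_g)]/2 = [65.4 − √(65.4² − 4×65.4×13)]/2 = 17.9 m/s
Supergeostrophic (V > V_g = 13 m/s), as expected around a high.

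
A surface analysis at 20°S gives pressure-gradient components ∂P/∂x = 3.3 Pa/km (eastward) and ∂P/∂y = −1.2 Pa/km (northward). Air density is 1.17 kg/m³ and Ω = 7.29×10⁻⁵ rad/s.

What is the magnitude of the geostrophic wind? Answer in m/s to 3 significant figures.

60.2 m/s

Coriolis parameter at 20°S:
f = 2Ω sin φ = 2 × 7.29×10⁻⁵ × sin 20° = 4.99×10⁻⁵ s⁻¹
In the Southern Hemisphere f is negative: f = −4.99×10⁻⁵ s⁻¹.
Component geostrophic relations (x east, y north):
u_g = −(1/(fρ)) ∂P/∂y,  v_g = (1/(fρ)) ∂P/∂x
u_g = −(−1.2×10⁻³)/(−4.99×10⁻⁵ × 1.17) = −20.6 m/s;  v_g = (3.3×10⁻³)/(−4.99×10⁻⁵ × 1.17) = −56.6 m/s
|V_g| = √(u_g² + v_g²) = 60.2 m/s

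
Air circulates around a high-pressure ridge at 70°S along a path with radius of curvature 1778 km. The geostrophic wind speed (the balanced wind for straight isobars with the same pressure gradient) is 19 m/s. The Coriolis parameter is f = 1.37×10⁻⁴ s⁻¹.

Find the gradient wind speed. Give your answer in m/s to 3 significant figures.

Around a high, pressure-gradient force acts outward with centrifugal, so Coriolis balances both:
fV = (1/ρ)|∂P/∂n| + V²/R  →  V² − fR·V + fR·V_g = 0
With fR = 1.37×10⁻⁴ × 1778×10³ m = 244 m/s:
V = [fR − √((fR)² − 4 fR V_g)]/2 = [244 − √(244² − 4×244×19)]/2 = 20.8 m/s
Supergeostrophic (V > V_g = 19 m/s), as expected around a high.

20.8 m/s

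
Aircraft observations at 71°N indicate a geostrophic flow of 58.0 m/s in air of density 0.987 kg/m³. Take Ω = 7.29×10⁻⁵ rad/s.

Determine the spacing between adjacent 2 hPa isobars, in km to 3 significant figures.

Coriolis parameter at 71°N:
f = 2Ω sin φ = 2 × 7.29×10⁻⁵ × sin 71° = 1.38×10⁻⁴ s⁻¹
Geostrophic balance rearranged: |∂P/∂n| = f ρ V_g
|∂P/∂n| = 1.38×10⁻⁴ × 0.987 × 58.0 = 7.89×10⁻³ Pa/m
Isobar spacing: Δn = ΔP/|∂P/∂n| = 200 Pa / 7.89×10⁻³ Pa/m = 25343 m ≈ 25.3 km

25.3 km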